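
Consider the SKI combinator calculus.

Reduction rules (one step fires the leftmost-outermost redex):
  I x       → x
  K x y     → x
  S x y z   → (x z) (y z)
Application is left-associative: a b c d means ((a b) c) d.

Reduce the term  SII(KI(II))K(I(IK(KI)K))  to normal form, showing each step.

  start: SII(KI(II))K(I(IK(KI)K))
  step 1: I(KI(II))(I(KI(II)))K(I(IK(KI)K))
  step 2: KI(II)(I(KI(II)))K(I(IK(KI)K))
  step 3: I(I(KI(II)))K(I(IK(KI)K))
  step 4: I(KI(II))K(I(IK(KI)K))
  step 5: KI(II)K(I(IK(KI)K))
  step 6: IK(I(IK(KI)K))
  step 7: K(I(IK(KI)K))
  step 8: K(IK(KI)K)
  step 9: K(K(KI)K)
  step 10: K(KI)

Answer: normal form = K(KI)  (in 10 steps)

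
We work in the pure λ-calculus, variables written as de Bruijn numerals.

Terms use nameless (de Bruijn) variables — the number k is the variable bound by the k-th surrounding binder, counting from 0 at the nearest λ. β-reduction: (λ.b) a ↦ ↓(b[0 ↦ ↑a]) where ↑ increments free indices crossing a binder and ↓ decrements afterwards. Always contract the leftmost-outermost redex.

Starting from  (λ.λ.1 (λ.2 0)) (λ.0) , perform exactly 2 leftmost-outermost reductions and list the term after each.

Answer: after 2 steps: λ.λ.(λ.0) 0

Working:
  start: (λ.λ.1 (λ.2 0)) (λ.0)
  [1] λ.(λ.0) (λ.(λ.0) 0)
  [2] λ.λ.(λ.0) 0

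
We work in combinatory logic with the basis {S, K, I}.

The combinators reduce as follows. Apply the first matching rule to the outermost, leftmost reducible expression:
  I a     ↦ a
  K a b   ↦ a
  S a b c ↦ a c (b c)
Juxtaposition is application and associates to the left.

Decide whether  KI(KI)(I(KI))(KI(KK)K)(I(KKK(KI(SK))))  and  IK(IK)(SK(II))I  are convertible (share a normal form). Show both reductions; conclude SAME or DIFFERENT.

Answer: SAME — A ⇓ KI, B ⇓ KI

Working:
Term A:
  start: KI(KI)(I(KI))(KI(KK)K)(I(KKK(KI(SK))))
  →1  I(I(KI))(KI(KK)K)(I(KKK(KI(SK))))
  →2  I(KI)(KI(KK)K)(I(KKK(KI(SK))))
  →3  KI(KI(KK)K)(I(KKK(KI(SK))))
  →4  I(I(KKK(KI(SK))))
  →5  I(KKK(KI(SK)))
  →6  KKK(KI(SK))
  →7  K(KI(SK))
  →8  KI

Term B:
  start: IK(IK)(SK(II))I
  →1  K(IK)(SK(II))I
  →2  IKI
  →3  KI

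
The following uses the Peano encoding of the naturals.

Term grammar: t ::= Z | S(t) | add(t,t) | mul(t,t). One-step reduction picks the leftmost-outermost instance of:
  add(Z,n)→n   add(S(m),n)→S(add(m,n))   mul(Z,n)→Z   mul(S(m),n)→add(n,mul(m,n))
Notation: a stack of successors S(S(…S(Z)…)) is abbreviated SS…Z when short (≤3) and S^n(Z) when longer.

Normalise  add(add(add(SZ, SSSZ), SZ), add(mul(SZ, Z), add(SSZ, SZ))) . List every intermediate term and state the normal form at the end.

Answer: normal form = S^8(Z)  (in 20 steps)

Reduction:
  start: add(add(add(SZ, SSSZ), SZ), add(mul(SZ, Z), add(SSZ, SZ)))
  step 1: add(add(S(add(Z, SSSZ)), SZ), add(mul(SZ, Z), add(SSZ, SZ)))
  step 2: add(S(add(add(Z, SSSZ), SZ)), add(mul(SZ, Z), add(SSZ, SZ)))
  step 3: S(add(add(add(Z, SSSZ), SZ), add(mul(SZ, Z), add(SSZ, SZ))))
  step 4: S(add(add(SSSZ, SZ), add(mul(SZ, Z), add(SSZ, SZ))))
  step 5: S(add(S(add(SSZ, SZ)), add(mul(SZ, Z), add(SSZ, SZ))))
  step 6: S(S(add(add(SSZ, SZ), add(mul(SZ, Z), add(SSZ, SZ)))))
  step 7: S(S(add(S(add(SZ, SZ)), add(mul(SZ, Z), add(SSZ, SZ)))))
  step 8: S(S(S(add(add(SZ, SZ), add(mul(SZ, Z), add(SSZ, SZ))))))
  step 9: S(S(S(add(S(add(Z, SZ)), add(mul(SZ, Z), add(SSZ, SZ))))))
  step 10: S(S(S(S(add(add(Z, SZ), add(mul(SZ, Z), add(SSZ, SZ)))))))
  step 11: S(S(S(S(add(SZ, add(mul(SZ, Z), add(SSZ, SZ)))))))
  step 12: S(S(S(S(S(add(Z, add(mul(SZ, Z), add(SSZ, SZ))))))))
  step 13: S(S(S(S(S(add(mul(SZ, Z), add(SSZ, SZ)))))))
  step 14: S(S(S(S(S(add(add(Z, mul(Z, Z)), add(SSZ, SZ)))))))
  step 15: S(S(S(S(S(add(mul(Z, Z), add(SSZ, SZ)))))))
  step 16: S(S(S(S(S(add(Z, add(SSZ, SZ)))))))
  step 17: S(S(S(S(S(add(SSZ, SZ))))))
  step 18: S(S(S(S(S(S(add(SZ, SZ)))))))
  step 19: S(S(S(S(S(S(S(add(Z, SZ))))))))
  step 20: S^8(Z)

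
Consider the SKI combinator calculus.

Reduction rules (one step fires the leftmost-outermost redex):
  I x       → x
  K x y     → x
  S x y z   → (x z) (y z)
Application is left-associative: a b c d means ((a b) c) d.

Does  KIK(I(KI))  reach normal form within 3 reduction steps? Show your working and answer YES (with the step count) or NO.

  start: KIK(I(KI))
  →1  I(I(KI))
  →2  I(KI)
  →3  KI

Answer: YES — reaches normal form KI in 3 ≤ 3 steps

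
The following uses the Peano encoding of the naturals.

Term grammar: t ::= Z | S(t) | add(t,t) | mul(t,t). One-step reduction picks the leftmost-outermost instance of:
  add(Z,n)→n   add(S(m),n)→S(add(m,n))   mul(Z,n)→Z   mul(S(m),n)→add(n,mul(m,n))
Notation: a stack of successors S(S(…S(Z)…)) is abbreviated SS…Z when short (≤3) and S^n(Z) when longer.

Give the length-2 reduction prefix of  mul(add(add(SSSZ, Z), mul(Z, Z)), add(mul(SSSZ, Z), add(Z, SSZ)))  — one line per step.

  start: mul(add(add(SSSZ, Z), mul(Z, Z)), add(mul(SSSZ, Z), add(Z, SSZ)))
  →1  mul(add(S(add(SSZ, Z)), mul(Z, Z)), add(mul(SSSZ, Z), add(Z, SSZ)))
  →2  mul(S(add(add(SSZ, Z), mul(Z, Z))), add(mul(SSSZ, Z), add(Z, SSZ)))

Answer: after 2 steps: mul(S(add(add(SSZ, Z), mul(Z, Z))), add(mul(SSSZ, Z), add(Z, SSZ)))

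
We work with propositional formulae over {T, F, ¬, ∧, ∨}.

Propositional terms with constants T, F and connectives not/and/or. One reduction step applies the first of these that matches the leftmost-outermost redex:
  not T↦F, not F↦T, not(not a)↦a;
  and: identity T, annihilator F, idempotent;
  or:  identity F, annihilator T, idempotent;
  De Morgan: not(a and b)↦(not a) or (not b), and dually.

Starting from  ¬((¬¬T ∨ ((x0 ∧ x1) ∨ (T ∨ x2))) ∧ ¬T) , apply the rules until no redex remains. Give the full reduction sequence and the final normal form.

Answer: normal form = T  (in 7 steps)

Reduction:
  start: ¬((¬¬T ∨ ((x0 ∧ x1) ∨ (T ∨ x2))) ∧ ¬T)
  step 1: ¬(¬¬T ∨ ((x0 ∧ x1) ∨ (T ∨ x2))) ∨ ¬¬T
  step 2: (¬¬¬T ∧ ¬((x0 ∧ x1) ∨ (T ∨ x2))) ∨ ¬¬T
  step 3: (¬T ∧ ¬((x0 ∧ x1) ∨ (T ∨ x2))) ∨ ¬¬T
  step 4: (F ∧ ¬((x0 ∧ x1) ∨ (T ∨ x2))) ∨ ¬¬T
  step 5: F ∨ ¬¬T
  step 6: ¬¬T
  step 7: T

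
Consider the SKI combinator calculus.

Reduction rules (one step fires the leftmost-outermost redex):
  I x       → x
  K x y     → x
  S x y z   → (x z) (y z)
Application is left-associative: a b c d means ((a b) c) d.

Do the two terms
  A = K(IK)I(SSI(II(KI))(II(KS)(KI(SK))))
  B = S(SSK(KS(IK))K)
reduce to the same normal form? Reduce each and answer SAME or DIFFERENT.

Term A:
  start: K(IK)I(SSI(II(KI))(II(KS)(KI(SK))))
  [1] IK(SSI(II(KI))(II(KS)(KI(SK))))
  [2] K(SSI(II(KI))(II(KS)(KI(SK))))
  [3] K(S(II(KI))(I(II(KI)))(II(KS)(KI(SK))))
  [4] K(II(KI)(II(KS)(KI(SK)))(I(II(KI))(II(KS)(KI(SK)))))
  [5] K(I(KI)(II(KS)(KI(SK)))(I(II(KI))(II(KS)(KI(SK)))))
  [6] K(KI(II(KS)(KI(SK)))(I(II(KI))(II(KS)(KI(SK)))))
  [7] K(I(I(II(KI))(II(KS)(KI(SK)))))
  [8] K(I(II(KI))(II(KS)(KI(SK))))
  [9] K(II(KI)(II(KS)(KI(SK))))
  [10] K(I(KI)(II(KS)(KI(SK))))
  [11] K(KI(II(KS)(KI(SK))))
  [12] KI

Term B:
  start: S(SSK(KS(IK))K)
  [1] S(S(KS(IK))(K(KS(IK)))K)
  [2] S(KS(IK)K(K(KS(IK))K))
  [3] S(SK(K(KS(IK))K))
  [4] S(SK(KS(IK)))
  [5] S(SKS)

Answer: DIFFERENT — A ⇓ KI, B ⇓ S(SKS)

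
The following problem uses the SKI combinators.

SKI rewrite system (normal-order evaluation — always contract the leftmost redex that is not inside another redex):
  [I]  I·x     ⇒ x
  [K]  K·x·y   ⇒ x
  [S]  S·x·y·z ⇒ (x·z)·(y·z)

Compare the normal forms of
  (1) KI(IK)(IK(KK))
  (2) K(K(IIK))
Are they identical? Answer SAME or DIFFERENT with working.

Term A:
  start: KI(IK)(IK(KK))
  →1  I(IK(KK))
  →2  IK(KK)
  →3  K(KK)

Term B:
  start: K(K(IIK))
  →1  K(K(IK))
  →2  K(KK)

Answer: SAME — A ⇓ K(KK), B ⇓ K(KK)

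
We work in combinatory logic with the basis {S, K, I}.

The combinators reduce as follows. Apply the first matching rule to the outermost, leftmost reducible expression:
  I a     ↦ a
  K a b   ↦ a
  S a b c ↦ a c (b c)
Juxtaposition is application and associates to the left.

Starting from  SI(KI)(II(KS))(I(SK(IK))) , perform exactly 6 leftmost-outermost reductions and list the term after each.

Answer: after 6 steps: S(SK(IK))

Reduction:
  start: SI(KI)(II(KS))(I(SK(IK)))
  step 1: I(II(KS))(KI(II(KS)))(I(SK(IK)))
  step 2: II(KS)(KI(II(KS)))(I(SK(IK)))
  step 3: I(KS)(KI(II(KS)))(I(SK(IK)))
  step 4: KS(KI(II(KS)))(I(SK(IK)))
  step 5: S(I(SK(IK)))
  step 6: S(SK(IK))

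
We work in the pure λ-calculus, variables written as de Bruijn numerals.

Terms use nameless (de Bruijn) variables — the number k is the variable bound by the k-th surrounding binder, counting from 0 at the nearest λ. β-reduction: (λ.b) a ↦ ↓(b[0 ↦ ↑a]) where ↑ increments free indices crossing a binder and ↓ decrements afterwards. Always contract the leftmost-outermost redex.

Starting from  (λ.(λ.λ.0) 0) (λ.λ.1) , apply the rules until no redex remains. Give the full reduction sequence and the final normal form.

Answer: normal form = λ.0  (in 2 steps)

Working:
  start: (λ.(λ.λ.0) 0) (λ.λ.1)
  →1  (λ.λ.0) (λ.λ.1)
  →2  λ.0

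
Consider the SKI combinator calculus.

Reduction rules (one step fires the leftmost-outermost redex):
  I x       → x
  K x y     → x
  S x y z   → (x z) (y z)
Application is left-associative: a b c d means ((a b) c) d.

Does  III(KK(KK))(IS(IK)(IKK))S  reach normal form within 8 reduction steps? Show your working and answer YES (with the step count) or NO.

  start: III(KK(KK))(IS(IK)(IKK))S
  step 1: II(KK(KK))(IS(IK)(IKK))S
  step 2: I(KK(KK))(IS(IK)(IKK))S
  step 3: KK(KK)(IS(IK)(IKK))S
  step 4: K(IS(IK)(IKK))S
  step 5: IS(IK)(IKK)
  step 6: S(IK)(IKK)
  step 7: SK(IKK)
  step 8: SK(KK)

Answer: YES — reaches normal form SK(KK) in 8 ≤ 8 steps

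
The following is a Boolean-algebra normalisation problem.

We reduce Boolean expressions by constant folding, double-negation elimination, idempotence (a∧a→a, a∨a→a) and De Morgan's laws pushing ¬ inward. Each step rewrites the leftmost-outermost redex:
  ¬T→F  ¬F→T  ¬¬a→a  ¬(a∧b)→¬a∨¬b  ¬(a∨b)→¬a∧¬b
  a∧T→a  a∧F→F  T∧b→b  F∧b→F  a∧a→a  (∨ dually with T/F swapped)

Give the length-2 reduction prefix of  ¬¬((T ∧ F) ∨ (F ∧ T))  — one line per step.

  start: ¬¬((T ∧ F) ∨ (F ∧ T))
  step 1: (T ∧ F) ∨ (F ∧ T)
  step 2: F ∨ (F ∧ T)

Answer: after 2 steps: F ∨ (F ∧ T)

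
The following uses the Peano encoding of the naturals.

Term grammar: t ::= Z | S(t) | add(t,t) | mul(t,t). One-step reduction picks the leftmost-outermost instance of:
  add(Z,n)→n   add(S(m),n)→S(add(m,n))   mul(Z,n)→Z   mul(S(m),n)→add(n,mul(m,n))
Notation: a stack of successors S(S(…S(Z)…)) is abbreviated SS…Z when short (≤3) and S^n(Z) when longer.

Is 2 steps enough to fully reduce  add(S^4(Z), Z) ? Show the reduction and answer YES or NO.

Answer: NO — after 2 steps the term is S(S(add(SSZ, Z))), not yet normal

Derivation:
  start: add(S^4(Z), Z)
  step 1: S(add(SSSZ, Z))
  step 2: S(S(add(SSZ, Z)))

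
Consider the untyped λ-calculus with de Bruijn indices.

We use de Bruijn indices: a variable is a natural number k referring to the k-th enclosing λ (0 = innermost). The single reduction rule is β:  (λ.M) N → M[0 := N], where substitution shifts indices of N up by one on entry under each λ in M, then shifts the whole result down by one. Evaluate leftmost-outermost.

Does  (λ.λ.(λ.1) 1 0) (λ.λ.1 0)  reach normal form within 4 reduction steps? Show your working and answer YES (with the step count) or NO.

  start: (λ.λ.(λ.1) 1 0) (λ.λ.1 0)
  →1  λ.(λ.1) (λ.λ.1 0) 0
  →2  λ.0 0

Answer: YES — reaches normal form λ.0 0 in 2 ≤ 4 steps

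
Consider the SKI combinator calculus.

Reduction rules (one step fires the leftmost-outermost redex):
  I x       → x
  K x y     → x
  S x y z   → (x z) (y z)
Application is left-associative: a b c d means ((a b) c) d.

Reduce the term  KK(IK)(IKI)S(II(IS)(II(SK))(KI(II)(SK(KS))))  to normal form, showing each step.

Answer: normal form = I  (in 4 steps)

Derivation:
  start: KK(IK)(IKI)S(II(IS)(II(SK))(KI(II)(SK(KS))))
  step 1: K(IKI)S(II(IS)(II(SK))(KI(II)(SK(KS))))
  step 2: IKI(II(IS)(II(SK))(KI(II)(SK(KS))))
  step 3: KI(II(IS)(II(SK))(KI(II)(SK(KS))))
  step 4: I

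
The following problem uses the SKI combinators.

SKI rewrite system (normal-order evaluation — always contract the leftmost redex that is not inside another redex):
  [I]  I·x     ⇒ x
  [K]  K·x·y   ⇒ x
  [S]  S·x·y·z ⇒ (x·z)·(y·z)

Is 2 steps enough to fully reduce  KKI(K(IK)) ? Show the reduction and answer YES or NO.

Answer: YES — reaches normal form K(KK) in 2 ≤ 2 steps

Reduction:
  start: KKI(K(IK))
  step 1: K(K(IK))
  step 2: K(KK)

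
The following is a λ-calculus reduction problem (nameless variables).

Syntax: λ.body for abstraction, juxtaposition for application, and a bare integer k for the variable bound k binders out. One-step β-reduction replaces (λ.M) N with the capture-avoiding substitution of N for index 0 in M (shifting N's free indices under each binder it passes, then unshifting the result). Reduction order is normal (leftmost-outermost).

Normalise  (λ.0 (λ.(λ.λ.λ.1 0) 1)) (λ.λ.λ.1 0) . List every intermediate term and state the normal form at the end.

Answer: normal form = λ.λ.1 0  (in 2 steps)

Derivation:
  start: (λ.0 (λ.(λ.λ.λ.1 0) 1)) (λ.λ.λ.1 0)
  step 1: (λ.λ.λ.1 0) (λ.(λ.λ.λ.1 0) (λ.λ.λ.1 0))
  step 2: λ.λ.1 0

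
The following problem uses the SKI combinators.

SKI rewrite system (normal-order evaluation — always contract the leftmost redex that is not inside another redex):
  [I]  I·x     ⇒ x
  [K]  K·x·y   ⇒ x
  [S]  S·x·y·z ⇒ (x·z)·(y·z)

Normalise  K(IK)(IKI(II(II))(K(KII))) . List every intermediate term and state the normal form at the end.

Answer: normal form = K  (in 2 steps)

Derivation:
  start: K(IK)(IKI(II(II))(K(KII)))
  →1  IK
  →2  K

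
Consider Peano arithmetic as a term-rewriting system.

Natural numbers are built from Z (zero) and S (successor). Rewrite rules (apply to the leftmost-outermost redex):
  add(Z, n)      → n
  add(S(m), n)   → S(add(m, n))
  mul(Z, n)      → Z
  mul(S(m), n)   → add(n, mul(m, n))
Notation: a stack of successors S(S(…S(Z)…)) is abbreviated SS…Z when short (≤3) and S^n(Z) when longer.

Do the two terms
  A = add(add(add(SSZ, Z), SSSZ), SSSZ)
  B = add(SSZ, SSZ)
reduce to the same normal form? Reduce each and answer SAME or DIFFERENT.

Answer: DIFFERENT — A ⇓ S^8(Z), B ⇓ S^4(Z)

Derivation:
Term A:
  start: add(add(add(SSZ, Z), SSSZ), SSSZ)
  [1] add(add(S(add(SZ, Z)), SSSZ), SSSZ)
  [2] add(S(add(add(SZ, Z), SSSZ)), SSSZ)
  [3] S(add(add(add(SZ, Z), SSSZ), SSSZ))
  [4] S(add(add(S(add(Z, Z)), SSSZ), SSSZ))
  [5] S(add(S(add(add(Z, Z), SSSZ)), SSSZ))
  [6] S(S(add(add(add(Z, Z), SSSZ), SSSZ)))
  [7] S(S(add(add(Z, SSSZ), SSSZ)))
  [8] S(S(add(SSSZ, SSSZ)))
  [9] S(S(S(add(SSZ, SSSZ))))
  [10] S(S(S(S(add(SZ, SSSZ)))))
  [11] S(S(S(S(S(add(Z, SSSZ))))))
  [12] S^8(Z)

Term B:
  start: add(SSZ, SSZ)
  [1] S(add(SZ, SSZ))
  [2] S(S(add(Z, SSZ)))
  [3] S^4(Z)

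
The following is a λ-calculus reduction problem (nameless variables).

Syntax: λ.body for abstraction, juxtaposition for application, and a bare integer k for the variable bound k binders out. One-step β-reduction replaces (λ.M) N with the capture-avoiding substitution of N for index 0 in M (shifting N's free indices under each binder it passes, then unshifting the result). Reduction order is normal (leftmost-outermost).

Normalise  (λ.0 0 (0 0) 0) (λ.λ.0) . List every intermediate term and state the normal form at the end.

Answer: normal form = λ.λ.0  (in 5 steps)

Working:
  start: (λ.0 0 (0 0) 0) (λ.λ.0)
  [1] (λ.λ.0) (λ.λ.0) ((λ.λ.0) (λ.λ.0)) (λ.λ.0)
  [2] (λ.0) ((λ.λ.0) (λ.λ.0)) (λ.λ.0)
  [3] (λ.λ.0) (λ.λ.0) (λ.λ.0)
  [4] (λ.0) (λ.λ.0)
  [5] λ.λ.0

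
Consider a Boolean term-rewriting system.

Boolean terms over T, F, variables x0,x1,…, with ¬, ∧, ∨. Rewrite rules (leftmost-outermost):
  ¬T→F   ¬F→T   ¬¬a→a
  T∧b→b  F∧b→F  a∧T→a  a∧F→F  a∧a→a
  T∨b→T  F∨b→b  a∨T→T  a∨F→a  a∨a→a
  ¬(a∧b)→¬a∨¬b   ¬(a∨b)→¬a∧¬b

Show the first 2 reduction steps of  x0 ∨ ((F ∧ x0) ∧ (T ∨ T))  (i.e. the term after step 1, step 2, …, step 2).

  start: x0 ∨ ((F ∧ x0) ∧ (T ∨ T))
  [1] x0 ∨ (F ∧ (T ∨ T))
  [2] x0 ∨ F

Answer: after 2 steps: x0 ∨ F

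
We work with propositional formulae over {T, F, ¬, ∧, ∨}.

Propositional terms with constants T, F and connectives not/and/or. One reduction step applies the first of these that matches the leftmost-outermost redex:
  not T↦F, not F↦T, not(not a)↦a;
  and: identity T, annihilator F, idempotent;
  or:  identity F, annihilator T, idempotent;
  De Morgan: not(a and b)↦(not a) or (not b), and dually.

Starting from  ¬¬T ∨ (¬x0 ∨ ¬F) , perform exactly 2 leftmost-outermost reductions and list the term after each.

Answer: after 2 steps: T

Reduction:
  start: ¬¬T ∨ (¬x0 ∨ ¬F)
  →1  T ∨ (¬x0 ∨ ¬F)
  →2  T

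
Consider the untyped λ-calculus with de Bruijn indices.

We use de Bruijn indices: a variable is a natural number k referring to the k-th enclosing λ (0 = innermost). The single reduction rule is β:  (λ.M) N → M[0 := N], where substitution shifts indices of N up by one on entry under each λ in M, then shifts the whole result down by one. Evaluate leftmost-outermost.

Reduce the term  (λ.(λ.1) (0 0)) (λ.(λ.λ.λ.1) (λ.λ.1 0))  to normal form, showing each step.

  start: (λ.(λ.1) (0 0)) (λ.(λ.λ.λ.1) (λ.λ.1 0))
  step 1: (λ.λ.(λ.λ.λ.1) (λ.λ.1 0)) ((λ.(λ.λ.λ.1) (λ.λ.1 0)) (λ.(λ.λ.λ.1) (λ.λ.1 0)))
  step 2: λ.(λ.λ.λ.1) (λ.λ.1 0)
  step 3: λ.λ.λ.1

Answer: normal form = λ.λ.λ.1  (in 3 steps)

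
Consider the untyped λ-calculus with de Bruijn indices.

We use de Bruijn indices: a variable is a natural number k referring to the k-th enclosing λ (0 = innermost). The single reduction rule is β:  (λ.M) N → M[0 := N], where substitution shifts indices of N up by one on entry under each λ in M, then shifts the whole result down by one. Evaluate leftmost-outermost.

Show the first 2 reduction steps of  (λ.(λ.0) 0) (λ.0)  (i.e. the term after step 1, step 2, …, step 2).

  start: (λ.(λ.0) 0) (λ.0)
  →1  (λ.0) (λ.0)
  →2  λ.0

Answer: after 2 steps: λ.0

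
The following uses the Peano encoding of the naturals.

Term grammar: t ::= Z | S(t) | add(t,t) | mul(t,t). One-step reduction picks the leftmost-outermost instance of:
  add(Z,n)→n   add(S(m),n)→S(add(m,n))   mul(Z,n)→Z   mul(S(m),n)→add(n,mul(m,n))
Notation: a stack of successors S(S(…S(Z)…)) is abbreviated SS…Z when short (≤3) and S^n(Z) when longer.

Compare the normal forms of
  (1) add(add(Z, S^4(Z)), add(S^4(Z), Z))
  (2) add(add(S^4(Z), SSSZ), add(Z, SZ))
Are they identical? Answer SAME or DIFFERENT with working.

Answer: SAME — A ⇓ S^8(Z), B ⇓ S^8(Z)

Reduction:
Term A:
  start: add(add(Z, S^4(Z)), add(S^4(Z), Z))
  step 1: add(S^4(Z), add(S^4(Z), Z))
  step 2: S(add(SSSZ, add(S^4(Z), Z)))
  step 3: S(S(add(SSZ, add(S^4(Z), Z))))
  step 4: S(S(S(add(SZ, add(S^4(Z), Z)))))
  step 5: S(S(S(S(add(Z, add(S^4(Z), Z))))))
  step 6: S(S(S(S(add(S^4(Z), Z)))))
  step 7: S(S(S(S(S(add(SSSZ, Z))))))
  step 8: S(S(S(S(S(S(add(SSZ, Z)))))))
  step 9: S(S(S(S(S(S(S(add(SZ, Z))))))))
  step 10: S(S(S(S(S(S(S(S(add(Z, Z)))))))))
  step 11: S^8(Z)

Term B:
  start: add(add(S^4(Z), SSSZ), add(Z, SZ))
  step 1: add(S(add(SSSZ, SSSZ)), add(Z, SZ))
  step 2: S(add(add(SSSZ, SSSZ), add(Z, SZ)))
  step 3: S(add(S(add(SSZ, SSSZ)), add(Z, SZ)))
  step 4: S(S(add(add(SSZ, SSSZ), add(Z, SZ))))
  step 5: S(S(add(S(add(SZ, SSSZ)), add(Z, SZ))))
  step 6: S(S(S(add(add(SZ, SSSZ), add(Z, SZ)))))
  step 7: S(S(S(add(S(add(Z, SSSZ)), add(Z, SZ)))))
  step 8: S(S(S(S(add(add(Z, SSSZ), add(Z, SZ))))))
  step 9: S(S(S(S(add(SSSZ, add(Z, SZ))))))
  step 10: S(S(S(S(S(add(SSZ, add(Z, SZ)))))))
  step 11: S(S(S(S(S(S(add(SZ, add(Z, SZ))))))))
  step 12: S(S(S(S(S(S(S(add(Z, add(Z, SZ)))))))))
  step 13: S(S(S(S(S(S(S(add(Z, SZ))))))))
  step 14: S^8(Z)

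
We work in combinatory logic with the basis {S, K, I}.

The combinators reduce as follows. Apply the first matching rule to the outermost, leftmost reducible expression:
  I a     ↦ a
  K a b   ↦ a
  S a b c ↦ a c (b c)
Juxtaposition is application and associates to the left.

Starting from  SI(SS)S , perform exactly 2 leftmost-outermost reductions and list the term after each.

Answer: after 2 steps: S(SSS)

Reduction:
  start: SI(SS)S
  step 1: IS(SSS)
  step 2: S(SSS)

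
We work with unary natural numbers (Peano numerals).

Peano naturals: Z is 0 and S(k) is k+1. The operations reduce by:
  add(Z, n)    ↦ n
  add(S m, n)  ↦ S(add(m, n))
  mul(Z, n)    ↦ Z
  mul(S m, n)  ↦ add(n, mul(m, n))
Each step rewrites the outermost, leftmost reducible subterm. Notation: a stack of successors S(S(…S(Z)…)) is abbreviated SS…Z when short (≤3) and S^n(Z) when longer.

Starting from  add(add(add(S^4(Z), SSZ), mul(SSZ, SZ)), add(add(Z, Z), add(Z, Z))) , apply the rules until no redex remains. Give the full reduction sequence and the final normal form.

Answer: normal form = S^8(Z)  (in 31 steps)

Derivation:
  start: add(add(add(S^4(Z), SSZ), mul(SSZ, SZ)), add(add(Z, Z), add(Z, Z)))
  step 1: add(add(S(add(SSSZ, SSZ)), mul(SSZ, SZ)), add(add(Z, Z), add(Z, Z)))
  step 2: add(S(add(add(SSSZ, SSZ), mul(SSZ, SZ))), add(add(Z, Z), add(Z, Z)))
  step 3: S(add(add(add(SSSZ, SSZ), mul(SSZ, SZ)), add(add(Z, Z), add(Z, Z))))
  step 4: S(add(add(S(add(SSZ, SSZ)), mul(SSZ, SZ)), add(add(Z, Z), add(Z, Z))))
  step 5: S(add(S(add(add(SSZ, SSZ), mul(SSZ, SZ))), add(add(Z, Z), add(Z, Z))))
  step 6: S(S(add(add(add(SSZ, SSZ), mul(SSZ, SZ)), add(add(Z, Z), add(Z, Z)))))
  step 7: S(S(add(add(S(add(SZ, SSZ)), mul(SSZ, SZ)), add(add(Z, Z), add(Z, Z)))))
  step 8: S(S(add(S(add(add(SZ, SSZ), mul(SSZ, SZ))), add(add(Z, Z), add(Z, Z)))))
  step 9: S(S(S(add(add(add(SZ, SSZ), mul(SSZ, SZ)), add(add(Z, Z), add(Z, Z))))))
  step 10: S(S(S(add(add(S(add(Z, SSZ)), mul(SSZ, SZ)), add(add(Z, Z), add(Z, Z))))))
  step 11: S(S(S(add(S(add(add(Z, SSZ), mul(SSZ, SZ))), add(add(Z, Z), add(Z, Z))))))
  step 12: S(S(S(S(add(add(add(Z, SSZ), mul(SSZ, SZ)), add(add(Z, Z), add(Z, Z)))))))
  step 13: S(S(S(S(add(add(SSZ, mul(SSZ, SZ)), add(add(Z, Z), add(Z, Z)))))))
  step 14: S(S(S(S(add(S(add(SZ, mul(SSZ, SZ))), add(add(Z, Z), add(Z, Z)))))))
  step 15: S(S(S(S(S(add(add(SZ, mul(SSZ, SZ)), add(add(Z, Z), add(Z, Z))))))))
  step 16: S(S(S(S(S(add(S(add(Z, mul(SSZ, SZ))), add(add(Z, Z), add(Z, Z))))))))
  step 17: S(S(S(S(S(S(add(add(Z, mul(SSZ, SZ)), add(add(Z, Z), add(Z, Z)))))))))
  step 18: S(S(S(S(S(S(add(mul(SSZ, SZ), add(add(Z, Z), add(Z, Z)))))))))
  step 19: S(S(S(S(S(S(add(add(SZ, mul(SZ, SZ)), add(add(Z, Z), add(Z, Z)))))))))
  step 20: S(S(S(S(S(S(add(S(add(Z, mul(SZ, SZ))), add(add(Z, Z), add(Z, Z)))))))))
  step 21: S(S(S(S(S(S(S(add(add(Z, mul(SZ, SZ)), add(add(Z, Z), add(Z, Z))))))))))
  step 22: S(S(S(S(S(S(S(add(mul(SZ, SZ), add(add(Z, Z), add(Z, Z))))))))))
  step 23: S(S(S(S(S(S(S(add(add(SZ, mul(Z, SZ)), add(add(Z, Z), add(Z, Z))))))))))
  step 24: S(S(S(S(S(S(S(add(S(add(Z, mul(Z, SZ))), add(add(Z, Z), add(Z, Z))))))))))
  step 25: S(S(S(S(S(S(S(S(add(add(Z, mul(Z, SZ)), add(add(Z, Z), add(Z, Z)))))))))))
  step 26: S(S(S(S(S(S(S(S(add(mul(Z, SZ), add(add(Z, Z), add(Z, Z)))))))))))
  step 27: S(S(S(S(S(S(S(S(add(Z, add(add(Z, Z), add(Z, Z)))))))))))
  step 28: S(S(S(S(S(S(S(S(add(add(Z, Z), add(Z, Z))))))))))
  step 29: S(S(S(S(S(S(S(S(add(Z, add(Z, Z))))))))))
  step 30: S(S(S(S(S(S(S(S(add(Z, Z)))))))))
  step 31: S^8(Z)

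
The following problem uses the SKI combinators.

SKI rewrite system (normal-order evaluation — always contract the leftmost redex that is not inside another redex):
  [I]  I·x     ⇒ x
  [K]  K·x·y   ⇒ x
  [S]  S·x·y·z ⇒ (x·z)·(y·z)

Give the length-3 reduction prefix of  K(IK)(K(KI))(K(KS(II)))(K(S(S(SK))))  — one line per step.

  start: K(IK)(K(KI))(K(KS(II)))(K(S(S(SK))))
  [1] IK(K(KS(II)))(K(S(S(SK))))
  [2] K(K(KS(II)))(K(S(S(SK))))
  [3] K(KS(II))

Answer: after 3 steps: K(KS(II))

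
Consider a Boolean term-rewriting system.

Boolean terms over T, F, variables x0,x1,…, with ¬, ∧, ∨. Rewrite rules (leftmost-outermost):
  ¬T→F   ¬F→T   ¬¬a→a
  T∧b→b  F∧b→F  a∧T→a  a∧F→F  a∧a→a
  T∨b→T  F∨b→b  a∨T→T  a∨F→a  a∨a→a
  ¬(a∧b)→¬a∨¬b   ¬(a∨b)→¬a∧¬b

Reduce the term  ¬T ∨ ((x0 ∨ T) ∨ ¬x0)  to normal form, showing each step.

Answer: normal form = T  (in 4 steps)

Working:
  start: ¬T ∨ ((x0 ∨ T) ∨ ¬x0)
  step 1: F ∨ ((x0 ∨ T) ∨ ¬x0)
  step 2: (x0 ∨ T) ∨ ¬x0
  step 3: T ∨ ¬x0
  step 4: T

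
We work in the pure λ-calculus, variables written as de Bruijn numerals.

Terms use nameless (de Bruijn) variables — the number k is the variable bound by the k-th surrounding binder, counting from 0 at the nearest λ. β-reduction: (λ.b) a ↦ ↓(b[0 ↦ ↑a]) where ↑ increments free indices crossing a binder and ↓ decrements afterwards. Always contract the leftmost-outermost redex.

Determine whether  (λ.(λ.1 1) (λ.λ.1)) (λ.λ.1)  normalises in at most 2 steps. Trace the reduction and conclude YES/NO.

Answer: NO — after 2 steps the term is (λ.λ.1) (λ.λ.1), not yet normal

Derivation:
  start: (λ.(λ.1 1) (λ.λ.1)) (λ.λ.1)
  step 1: (λ.(λ.λ.1) (λ.λ.1)) (λ.λ.1)
  step 2: (λ.λ.1) (λ.λ.1)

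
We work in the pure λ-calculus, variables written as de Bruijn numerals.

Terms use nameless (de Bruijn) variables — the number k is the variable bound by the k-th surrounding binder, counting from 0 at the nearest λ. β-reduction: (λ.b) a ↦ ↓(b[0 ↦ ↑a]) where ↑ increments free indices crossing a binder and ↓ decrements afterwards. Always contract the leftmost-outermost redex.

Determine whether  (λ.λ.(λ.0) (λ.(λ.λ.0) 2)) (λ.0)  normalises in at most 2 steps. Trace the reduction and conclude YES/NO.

  start: (λ.λ.(λ.0) (λ.(λ.λ.0) 2)) (λ.0)
  →1  λ.(λ.0) (λ.(λ.λ.0) (λ.0))
  →2  λ.λ.(λ.λ.0) (λ.0)

Answer: NO — after 2 steps the term is λ.λ.(λ.λ.0) (λ.0), not yet normal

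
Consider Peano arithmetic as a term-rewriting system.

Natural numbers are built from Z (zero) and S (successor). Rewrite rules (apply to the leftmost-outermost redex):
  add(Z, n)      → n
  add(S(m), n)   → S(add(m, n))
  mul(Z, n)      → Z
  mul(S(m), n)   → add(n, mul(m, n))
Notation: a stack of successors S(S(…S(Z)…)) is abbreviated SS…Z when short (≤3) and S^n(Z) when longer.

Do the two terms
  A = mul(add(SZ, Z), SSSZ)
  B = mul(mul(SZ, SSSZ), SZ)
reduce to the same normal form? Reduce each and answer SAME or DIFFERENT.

Answer: SAME — A ⇓ SSSZ, B ⇓ SSSZ

Reduction:
Term A:
  start: mul(add(SZ, Z), SSSZ)
  [1] mul(S(add(Z, Z)), SSSZ)
  [2] add(SSSZ, mul(add(Z, Z), SSSZ))
  [3] S(add(SSZ, mul(add(Z, Z), SSSZ)))
  [4] S(S(add(SZ, mul(add(Z, Z), SSSZ))))
  [5] S(S(S(add(Z, mul(add(Z, Z), SSSZ)))))
  [6] S(S(S(mul(add(Z, Z), SSSZ))))
  [7] S(S(S(mul(Z, SSSZ))))
  [8] SSSZ

Term B:
  start: mul(mul(SZ, SSSZ), SZ)
  [1] mul(add(SSSZ, mul(Z, SSSZ)), SZ)
  [2] mul(S(add(SSZ, mul(Z, SSSZ))), SZ)
  [3] add(SZ, mul(add(SSZ, mul(Z, SSSZ)), SZ))
  [4] S(add(Z, mul(add(SSZ, mul(Z, SSSZ)), SZ)))
  [5] S(mul(add(SSZ, mul(Z, SSSZ)), SZ))
  [6] S(mul(S(add(SZ, mul(Z, SSSZ))), SZ))
  [7] S(add(SZ, mul(add(SZ, mul(Z, SSSZ)), SZ)))
  [8] S(S(add(Z, mul(add(SZ, mul(Z, SSSZ)), SZ))))
  [9] S(S(mul(add(SZ, mul(Z, SSSZ)), SZ)))
  [10] S(S(mul(S(add(Z, mul(Z, SSSZ))), SZ)))
  [11] S(S(add(SZ, mul(add(Z, mul(Z, SSSZ)), SZ))))
  [12] S(S(S(add(Z, mul(add(Z, mul(Z, SSSZ)), SZ)))))
  [13] S(S(S(mul(add(Z, mul(Z, SSSZ)), SZ))))
  [14] S(S(S(mul(mul(Z, SSSZ), SZ))))
  [15] S(S(S(mul(Z, SZ))))
  [16] SSSZ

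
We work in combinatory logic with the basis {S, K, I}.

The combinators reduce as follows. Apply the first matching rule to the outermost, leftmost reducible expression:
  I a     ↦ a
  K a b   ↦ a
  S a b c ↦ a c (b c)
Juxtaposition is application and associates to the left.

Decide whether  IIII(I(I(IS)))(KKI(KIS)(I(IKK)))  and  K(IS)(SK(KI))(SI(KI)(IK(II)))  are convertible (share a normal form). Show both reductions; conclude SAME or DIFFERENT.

Answer: SAME — A ⇓ SI, B ⇓ SI

Working:
Term A:
  start: IIII(I(I(IS)))(KKI(KIS)(I(IKK)))
  →1  III(I(I(IS)))(KKI(KIS)(I(IKK)))
  →2  II(I(I(IS)))(KKI(KIS)(I(IKK)))
  →3  I(I(I(IS)))(KKI(KIS)(I(IKK)))
  →4  I(I(IS))(KKI(KIS)(I(IKK)))
  →5  I(IS)(KKI(KIS)(I(IKK)))
  →6  IS(KKI(KIS)(I(IKK)))
  →7  S(KKI(KIS)(I(IKK)))
  →8  S(K(KIS)(I(IKK)))
  →9  S(KIS)
  →10  SI

Term B:
  start: K(IS)(SK(KI))(SI(KI)(IK(II)))
  →1  IS(SI(KI)(IK(II)))
  →2  S(SI(KI)(IK(II)))
  →3  S(I(IK(II))(KI(IK(II))))
  →4  S(IK(II)(KI(IK(II))))
  →5  S(K(II)(KI(IK(II))))
  →6  S(II)
  →7  SI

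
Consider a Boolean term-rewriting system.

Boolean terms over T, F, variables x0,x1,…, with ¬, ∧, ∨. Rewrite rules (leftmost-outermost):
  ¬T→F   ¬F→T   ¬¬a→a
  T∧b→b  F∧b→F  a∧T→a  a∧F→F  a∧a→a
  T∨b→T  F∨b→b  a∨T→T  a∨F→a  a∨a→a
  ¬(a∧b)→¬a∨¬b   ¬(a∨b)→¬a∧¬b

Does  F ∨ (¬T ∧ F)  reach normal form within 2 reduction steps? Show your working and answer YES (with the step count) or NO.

Answer: YES — reaches normal form F in 2 ≤ 2 steps

Derivation:
  start: F ∨ (¬T ∧ F)
  →1  ¬T ∧ F
  →2  F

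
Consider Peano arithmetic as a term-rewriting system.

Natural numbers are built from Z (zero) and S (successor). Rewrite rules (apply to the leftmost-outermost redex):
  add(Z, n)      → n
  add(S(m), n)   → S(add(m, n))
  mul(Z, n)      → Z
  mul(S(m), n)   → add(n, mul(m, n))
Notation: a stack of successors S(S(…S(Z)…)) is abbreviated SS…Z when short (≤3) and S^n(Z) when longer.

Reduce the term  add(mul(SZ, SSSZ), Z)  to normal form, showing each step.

  start: add(mul(SZ, SSSZ), Z)
  step 1: add(add(SSSZ, mul(Z, SSSZ)), Z)
  step 2: add(S(add(SSZ, mul(Z, SSSZ))), Z)
  step 3: S(add(add(SSZ, mul(Z, SSSZ)), Z))
  step 4: S(add(S(add(SZ, mul(Z, SSSZ))), Z))
  step 5: S(S(add(add(SZ, mul(Z, SSSZ)), Z)))
  step 6: S(S(add(S(add(Z, mul(Z, SSSZ))), Z)))
  step 7: S(S(S(add(add(Z, mul(Z, SSSZ)), Z))))
  step 8: S(S(S(add(mul(Z, SSSZ), Z))))
  step 9: S(S(S(add(Z, Z))))
  step 10: SSSZ

Answer: normal form = SSSZ  (in 10 steps)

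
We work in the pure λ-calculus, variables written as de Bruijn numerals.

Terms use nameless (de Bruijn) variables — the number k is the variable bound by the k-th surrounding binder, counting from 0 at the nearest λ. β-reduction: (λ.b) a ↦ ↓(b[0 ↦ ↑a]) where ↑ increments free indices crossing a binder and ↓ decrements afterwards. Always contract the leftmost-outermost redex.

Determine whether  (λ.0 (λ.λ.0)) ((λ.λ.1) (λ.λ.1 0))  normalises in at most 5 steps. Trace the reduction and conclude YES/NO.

  start: (λ.0 (λ.λ.0)) ((λ.λ.1) (λ.λ.1 0))
  [1] (λ.λ.1) (λ.λ.1 0) (λ.λ.0)
  [2] (λ.λ.λ.1 0) (λ.λ.0)
  [3] λ.λ.1 0

Answer: YES — reaches normal form λ.λ.1 0 in 3 ≤ 5 steps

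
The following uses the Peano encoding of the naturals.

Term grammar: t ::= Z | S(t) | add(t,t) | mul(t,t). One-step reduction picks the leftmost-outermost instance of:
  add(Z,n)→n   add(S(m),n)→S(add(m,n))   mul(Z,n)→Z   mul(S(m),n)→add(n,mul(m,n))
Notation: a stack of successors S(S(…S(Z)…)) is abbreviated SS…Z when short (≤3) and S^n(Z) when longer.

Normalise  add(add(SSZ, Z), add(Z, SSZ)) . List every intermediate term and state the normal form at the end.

  start: add(add(SSZ, Z), add(Z, SSZ))
  [1] add(S(add(SZ, Z)), add(Z, SSZ))
  [2] S(add(add(SZ, Z), add(Z, SSZ)))
  [3] S(add(S(add(Z, Z)), add(Z, SSZ)))
  [4] S(S(add(add(Z, Z), add(Z, SSZ))))
  [5] S(S(add(Z, add(Z, SSZ))))
  [6] S(S(add(Z, SSZ)))
  [7] S^4(Z)

Answer: normal form = S^4(Z)  (in 7 steps)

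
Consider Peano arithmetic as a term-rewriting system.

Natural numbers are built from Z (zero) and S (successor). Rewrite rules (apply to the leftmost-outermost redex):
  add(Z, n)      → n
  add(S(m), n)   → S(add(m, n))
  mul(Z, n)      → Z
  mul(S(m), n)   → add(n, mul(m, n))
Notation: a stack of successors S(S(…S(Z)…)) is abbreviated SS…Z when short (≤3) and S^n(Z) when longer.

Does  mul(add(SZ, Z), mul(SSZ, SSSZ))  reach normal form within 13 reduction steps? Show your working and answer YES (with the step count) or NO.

  start: mul(add(SZ, Z), mul(SSZ, SSSZ))
  [1] mul(S(add(Z, Z)), mul(SSZ, SSSZ))
  [2] add(mul(SSZ, SSSZ), mul(add(Z, Z), mul(SSZ, SSSZ)))
  [3] add(add(SSSZ, mul(SZ, SSSZ)), mul(add(Z, Z), mul(SSZ, SSSZ)))
  [4] add(S(add(SSZ, mul(SZ, SSSZ))), mul(add(Z, Z), mul(SSZ, SSSZ)))
  [5] S(add(add(SSZ, mul(SZ, SSSZ)), mul(add(Z, Z), mul(SSZ, SSSZ))))
  [6] S(add(S(add(SZ, mul(SZ, SSSZ))), mul(add(Z, Z), mul(SSZ, SSSZ))))
  [7] S(S(add(add(SZ, mul(SZ, SSSZ)), mul(add(Z, Z), mul(SSZ, SSSZ)))))
  [8] S(S(add(S(add(Z, mul(SZ, SSSZ))), mul(add(Z, Z), mul(SSZ, SSSZ)))))
  [9] S(S(S(add(add(Z, mul(SZ, SSSZ)), mul(add(Z, Z), mul(SSZ, SSSZ))))))
  [10] S(S(S(add(mul(SZ, SSSZ), mul(add(Z, Z), mul(SSZ, SSSZ))))))
  [11] S(S(S(add(add(SSSZ, mul(Z, SSSZ)), mul(add(Z, Z), mul(SSZ, SSSZ))))))
  [12] S(S(S(add(S(add(SSZ, mul(Z, SSSZ))), mul(add(Z, Z), mul(SSZ, SSSZ))))))
  [13] S(S(S(S(add(add(SSZ, mul(Z, SSSZ)), mul(add(Z, Z), mul(SSZ, SSSZ)))))))

Answer: NO — after 13 steps the term is S(S(S(S(add(add(SSZ, mul(Z, SSSZ)), mul(add(Z, Z), mul(SSZ, SSSZ))))))), not yet normal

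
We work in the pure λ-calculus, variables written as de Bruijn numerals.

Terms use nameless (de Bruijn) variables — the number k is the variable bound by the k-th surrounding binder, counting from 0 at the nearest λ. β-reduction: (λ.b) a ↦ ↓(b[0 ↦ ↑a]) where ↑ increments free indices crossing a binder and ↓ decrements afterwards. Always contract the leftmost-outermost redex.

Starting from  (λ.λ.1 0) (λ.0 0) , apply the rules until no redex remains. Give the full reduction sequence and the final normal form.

Answer: normal form = λ.0 0  (in 2 steps)

Derivation:
  start: (λ.λ.1 0) (λ.0 0)
  [1] λ.(λ.0 0) 0
  [2] λ.0 0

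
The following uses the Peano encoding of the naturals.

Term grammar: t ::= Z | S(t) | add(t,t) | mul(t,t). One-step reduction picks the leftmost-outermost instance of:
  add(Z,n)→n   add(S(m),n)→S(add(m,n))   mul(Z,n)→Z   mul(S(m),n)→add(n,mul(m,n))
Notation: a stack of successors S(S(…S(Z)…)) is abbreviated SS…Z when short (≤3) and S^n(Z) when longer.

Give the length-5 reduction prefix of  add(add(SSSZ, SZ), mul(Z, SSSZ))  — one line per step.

Answer: after 5 steps: S(S(add(S(add(Z, SZ)), mul(Z, SSSZ))))

Reduction:
  start: add(add(SSSZ, SZ), mul(Z, SSSZ))
  [1] add(S(add(SSZ, SZ)), mul(Z, SSSZ))
  [2] S(add(add(SSZ, SZ), mul(Z, SSSZ)))
  [3] S(add(S(add(SZ, SZ)), mul(Z, SSSZ)))
  [4] S(S(add(add(SZ, SZ), mul(Z, SSSZ))))
  [5] S(S(add(S(add(Z, SZ)), mul(Z, SSSZ))))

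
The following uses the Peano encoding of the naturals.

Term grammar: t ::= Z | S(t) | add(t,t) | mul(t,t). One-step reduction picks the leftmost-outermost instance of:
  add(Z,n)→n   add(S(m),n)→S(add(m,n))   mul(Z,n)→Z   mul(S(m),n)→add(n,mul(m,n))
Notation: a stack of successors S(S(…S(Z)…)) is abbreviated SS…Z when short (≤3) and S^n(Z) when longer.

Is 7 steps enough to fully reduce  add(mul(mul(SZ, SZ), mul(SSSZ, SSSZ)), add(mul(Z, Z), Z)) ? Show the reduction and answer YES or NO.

Answer: NO — after 7 steps the term is S(add(add(add(SSZ, mul(SSZ, SSSZ)), mul(add(Z, mul(Z, SZ)), mul(SSSZ, SSSZ))), add(mul(Z, Z), Z))), not yet normal

Derivation:
  start: add(mul(mul(SZ, SZ), mul(SSSZ, SSSZ)), add(mul(Z, Z), Z))
  [1] add(mul(add(SZ, mul(Z, SZ)), mul(SSSZ, SSSZ)), add(mul(Z, Z), Z))
  [2] add(mul(S(add(Z, mul(Z, SZ))), mul(SSSZ, SSSZ)), add(mul(Z, Z), Z))
  [3] add(add(mul(SSSZ, SSSZ), mul(add(Z, mul(Z, SZ)), mul(SSSZ, SSSZ))), add(mul(Z, Z), Z))
  [4] add(add(add(SSSZ, mul(SSZ, SSSZ)), mul(add(Z, mul(Z, SZ)), mul(SSSZ, SSSZ))), add(mul(Z, Z), Z))
  [5] add(add(S(add(SSZ, mul(SSZ, SSSZ))), mul(add(Z, mul(Z, SZ)), mul(SSSZ, SSSZ))), add(mul(Z, Z), Z))
  [6] add(S(add(add(SSZ, mul(SSZ, SSSZ)), mul(add(Z, mul(Z, SZ)), mul(SSSZ, SSSZ)))), add(mul(Z, Z), Z))
  [7] S(add(add(add(SSZ, mul(SSZ, SSSZ)), mul(add(Z, mul(Z, SZ)), mul(SSSZ, SSSZ))), add(mul(Z, Z), Z)))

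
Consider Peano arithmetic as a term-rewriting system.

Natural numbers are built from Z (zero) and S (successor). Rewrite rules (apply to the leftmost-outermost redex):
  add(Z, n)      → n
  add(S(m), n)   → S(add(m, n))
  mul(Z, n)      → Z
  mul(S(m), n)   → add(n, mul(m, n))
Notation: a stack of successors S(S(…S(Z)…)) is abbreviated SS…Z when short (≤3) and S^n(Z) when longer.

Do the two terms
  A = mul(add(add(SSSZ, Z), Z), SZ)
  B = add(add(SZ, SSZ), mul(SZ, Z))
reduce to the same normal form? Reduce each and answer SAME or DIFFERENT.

Term A:
  start: mul(add(add(SSSZ, Z), Z), SZ)
  step 1: mul(add(S(add(SSZ, Z)), Z), SZ)
  step 2: mul(S(add(add(SSZ, Z), Z)), SZ)
  step 3: add(SZ, mul(add(add(SSZ, Z), Z), SZ))
  step 4: S(add(Z, mul(add(add(SSZ, Z), Z), SZ)))
  step 5: S(mul(add(add(SSZ, Z), Z), SZ))
  step 6: S(mul(add(S(add(SZ, Z)), Z), SZ))
  step 7: S(mul(S(add(add(SZ, Z), Z)), SZ))
  step 8: S(add(SZ, mul(add(add(SZ, Z), Z), SZ)))
  step 9: S(S(add(Z, mul(add(add(SZ, Z), Z), SZ))))
  step 10: S(S(mul(add(add(SZ, Z), Z), SZ)))
  step 11: S(S(mul(add(S(add(Z, Z)), Z), SZ)))
  step 12: S(S(mul(S(add(add(Z, Z), Z)), SZ)))
  step 13: S(S(add(SZ, mul(add(add(Z, Z), Z), SZ))))
  step 14: S(S(S(add(Z, mul(add(add(Z, Z), Z), SZ)))))
  step 15: S(S(S(mul(add(add(Z, Z), Z), SZ))))
  step 16: S(S(S(mul(add(Z, Z), SZ))))
  step 17: S(S(S(mul(Z, SZ))))
  step 18: SSSZ

Term B:
  start: add(add(SZ, SSZ), mul(SZ, Z))
  step 1: add(S(add(Z, SSZ)), mul(SZ, Z))
  step 2: S(add(add(Z, SSZ), mul(SZ, Z)))
  step 3: S(add(SSZ, mul(SZ, Z)))
  step 4: S(S(add(SZ, mul(SZ, Z))))
  step 5: S(S(S(add(Z, mul(SZ, Z)))))
  step 6: S(S(S(mul(SZ, Z))))
  step 7: S(S(S(add(Z, mul(Z, Z)))))
  step 8: S(S(S(mul(Z, Z))))
  step 9: SSSZ

Answer: SAME — A ⇓ SSSZ, B ⇓ SSSZ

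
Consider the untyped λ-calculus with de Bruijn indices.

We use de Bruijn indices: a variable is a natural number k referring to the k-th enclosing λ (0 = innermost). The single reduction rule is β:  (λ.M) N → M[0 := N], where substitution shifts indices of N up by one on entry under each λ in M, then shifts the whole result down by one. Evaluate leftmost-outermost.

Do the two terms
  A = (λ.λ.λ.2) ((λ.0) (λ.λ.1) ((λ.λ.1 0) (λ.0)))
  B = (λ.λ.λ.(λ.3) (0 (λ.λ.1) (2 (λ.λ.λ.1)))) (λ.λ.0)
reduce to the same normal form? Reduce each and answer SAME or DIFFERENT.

Answer: SAME — A ⇓ λ.λ.λ.λ.0, B ⇓ λ.λ.λ.λ.0

Derivation:
Term A:
  start: (λ.λ.λ.2) ((λ.0) (λ.λ.1) ((λ.λ.1 0) (λ.0)))
  →1  λ.λ.(λ.0) (λ.λ.1) ((λ.λ.1 0) (λ.0))
  →2  λ.λ.(λ.λ.1) ((λ.λ.1 0) (λ.0))
  →3  λ.λ.λ.(λ.λ.1 0) (λ.0)
  →4  λ.λ.λ.λ.(λ.0) 0
  →5  λ.λ.λ.λ.0

Term B:
  start: (λ.λ.λ.(λ.3) (0 (λ.λ.1) (2 (λ.λ.λ.1)))) (λ.λ.0)
  →1  λ.λ.(λ.λ.λ.0) (0 (λ.λ.1) ((λ.λ.0) (λ.λ.λ.1)))
  →2  λ.λ.λ.λ.0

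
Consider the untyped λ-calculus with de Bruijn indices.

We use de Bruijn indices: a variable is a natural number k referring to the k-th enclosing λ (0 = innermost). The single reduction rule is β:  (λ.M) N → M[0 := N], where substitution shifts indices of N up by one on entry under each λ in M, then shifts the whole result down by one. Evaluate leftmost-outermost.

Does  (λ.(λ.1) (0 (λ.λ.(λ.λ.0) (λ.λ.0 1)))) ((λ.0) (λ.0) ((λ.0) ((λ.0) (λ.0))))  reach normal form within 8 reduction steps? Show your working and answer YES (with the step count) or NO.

  start: (λ.(λ.1) (0 (λ.λ.(λ.λ.0) (λ.λ.0 1)))) ((λ.0) (λ.0) ((λ.0) ((λ.0) (λ.0))))
  step 1: (λ.(λ.0) (λ.0) ((λ.0) ((λ.0) (λ.0)))) ((λ.0) (λ.0) ((λ.0) ((λ.0) (λ.0))) (λ.λ.(λ.λ.0) (λ.λ.0 1)))
  step 2: (λ.0) (λ.0) ((λ.0) ((λ.0) (λ.0)))
  step 3: (λ.0) ((λ.0) ((λ.0) (λ.0)))
  step 4: (λ.0) ((λ.0) (λ.0))
  step 5: (λ.0) (λ.0)
  step 6: λ.0

Answer: YES — reaches normal form λ.0 in 6 ≤ 8 steps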